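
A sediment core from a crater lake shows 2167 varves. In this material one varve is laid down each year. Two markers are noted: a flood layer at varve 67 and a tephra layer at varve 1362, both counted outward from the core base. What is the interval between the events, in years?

1295 years

The two markers are separated by 1362 − 67 = 1295 varves.
One varve per year makes the interval 1295 years.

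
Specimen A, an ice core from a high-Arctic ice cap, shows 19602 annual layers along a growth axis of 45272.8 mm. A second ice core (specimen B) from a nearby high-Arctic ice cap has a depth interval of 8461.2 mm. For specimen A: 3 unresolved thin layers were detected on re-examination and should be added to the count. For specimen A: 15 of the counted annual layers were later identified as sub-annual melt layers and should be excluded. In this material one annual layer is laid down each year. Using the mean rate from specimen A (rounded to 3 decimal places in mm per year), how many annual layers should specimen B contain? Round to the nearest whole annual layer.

Specimen A: true annual layer count = 19602 − 15 + 3 = 19590.
A: Mean rate = 45272.8 mm / 19590 years ≈ 2.311 mm/yr.
For B, 8461.2 / 2.311 = 3661.27 years ≈ 3661 annual layers.

3661 annual layers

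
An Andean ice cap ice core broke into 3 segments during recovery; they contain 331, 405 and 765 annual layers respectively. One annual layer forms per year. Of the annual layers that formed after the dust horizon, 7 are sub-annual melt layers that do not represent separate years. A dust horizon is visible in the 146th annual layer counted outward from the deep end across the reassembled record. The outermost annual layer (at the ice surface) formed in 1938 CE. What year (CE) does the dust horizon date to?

590 CE

Total annual layers = 331 + 405 + 765 = 1501.
Between annual layer 146 and the ice surface there are 1501 − 146 = 1355 annual layers.
Excluding 7 false annual layers: 1355 − 7 = 1348.
Counting back 1348 years from 1938 CE places the dust horizon in 1938 − 1348 = 590 CE.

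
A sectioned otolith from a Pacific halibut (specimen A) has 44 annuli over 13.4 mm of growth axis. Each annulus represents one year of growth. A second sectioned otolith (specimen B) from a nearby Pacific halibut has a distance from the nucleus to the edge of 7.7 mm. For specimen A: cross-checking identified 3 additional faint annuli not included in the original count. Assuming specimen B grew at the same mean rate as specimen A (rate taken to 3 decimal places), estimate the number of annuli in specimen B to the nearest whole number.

27 annuli

Specimen A: after corrections the count is 44 + 3 = 47 annuli.
A: Extension rate ≈ 13.4 / 47 = 0.285 mm per year.
Specimen B: 7.7 mm / 0.285 mm per year = 27.02 years ≈ 27 annuli.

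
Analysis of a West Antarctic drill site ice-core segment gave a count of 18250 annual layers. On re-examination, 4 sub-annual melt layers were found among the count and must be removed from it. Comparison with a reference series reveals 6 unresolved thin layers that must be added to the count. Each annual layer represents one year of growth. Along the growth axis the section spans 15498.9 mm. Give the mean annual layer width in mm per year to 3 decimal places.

Correcting the raw count gives 18250 − 4 + 6 = 18252 true annual layers.
Extension rate ≈ 15498.9 / 18252 = 0.849 mm per year.

0.849 mm per year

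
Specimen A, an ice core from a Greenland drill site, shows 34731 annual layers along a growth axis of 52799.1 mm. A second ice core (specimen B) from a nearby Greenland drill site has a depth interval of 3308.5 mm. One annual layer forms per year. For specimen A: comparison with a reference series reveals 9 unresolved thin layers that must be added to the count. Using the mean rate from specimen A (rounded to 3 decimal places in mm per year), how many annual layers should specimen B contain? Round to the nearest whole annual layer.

2177 annual layers

Specimen A: after corrections the count is 34731 + 9 = 34740 annual layers.
A: Mean rate = 52799.1 mm / 34740 years ≈ 1.520 mm/year.
Specimen B: 3308.5 mm / 1.520 mm per year = 2176.64 years ≈ 2177 annual layers.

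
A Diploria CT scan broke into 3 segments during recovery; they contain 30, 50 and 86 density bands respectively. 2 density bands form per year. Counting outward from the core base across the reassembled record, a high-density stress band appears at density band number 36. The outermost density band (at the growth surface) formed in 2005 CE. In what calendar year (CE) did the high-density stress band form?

1940 CE

Total density bands = 30 + 50 + 86 = 166.
166 − 36 = 130 density bands lie beyond the high-density stress band toward the growth surface.
130 density bands at 2 per year is 130 / 2 = 65 years.
Counting back 65 years from 2005 CE places the high-density stress band in 2005 − 65 = 1940 CE.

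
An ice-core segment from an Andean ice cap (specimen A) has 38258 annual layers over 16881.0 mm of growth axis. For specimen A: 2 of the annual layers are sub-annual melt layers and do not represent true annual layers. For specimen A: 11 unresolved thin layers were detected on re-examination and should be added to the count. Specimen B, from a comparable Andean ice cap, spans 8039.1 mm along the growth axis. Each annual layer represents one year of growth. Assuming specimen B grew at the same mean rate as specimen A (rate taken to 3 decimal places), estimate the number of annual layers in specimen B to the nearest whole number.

Specimen A: true annual layer count = 38258 − 2 + 11 = 38267.
A: Extension rate ≈ 16881.0 / 38267 = 0.441 mm per year.
Specimen B: 8039.1 mm / 0.441 mm per year = 18229.25 years ≈ 18229 annual layers.

18229 annual layers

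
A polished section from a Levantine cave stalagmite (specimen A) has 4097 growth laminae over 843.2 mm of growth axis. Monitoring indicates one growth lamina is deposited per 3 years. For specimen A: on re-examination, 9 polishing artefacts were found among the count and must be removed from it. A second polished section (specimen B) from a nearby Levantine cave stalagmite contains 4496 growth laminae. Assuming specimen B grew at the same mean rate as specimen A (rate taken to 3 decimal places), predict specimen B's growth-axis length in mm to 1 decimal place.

930.7 mm

Specimen A: true growth lamina count = 4097 − 9 = 4088.
Specimen A: multiplying by 3 years per growth lamina: 4088 × 3 = 12264 years.
A: Mean rate = 843.2 mm / 12264 years ≈ 0.069 mm/yr.
Specimen B: multiplying by 3 years per growth lamina: 4496 × 3 = 13488 years. B's length ≈ 0.069 × 13488 = 930.7 mm.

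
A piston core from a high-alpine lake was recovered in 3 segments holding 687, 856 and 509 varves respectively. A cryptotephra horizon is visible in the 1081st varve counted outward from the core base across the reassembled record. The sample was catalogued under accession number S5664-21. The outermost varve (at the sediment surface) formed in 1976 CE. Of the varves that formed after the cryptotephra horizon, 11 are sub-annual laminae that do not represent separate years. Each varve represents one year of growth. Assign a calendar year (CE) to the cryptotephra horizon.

1016 CE

Total varves = 687 + 856 + 509 = 2052.
2052 − 1081 = 971 varves lie beyond the cryptotephra horizon toward the sediment surface.
971 − 11 false = 960 true varves after the cryptotephra horizon.
1976 − 960 = 1016 CE.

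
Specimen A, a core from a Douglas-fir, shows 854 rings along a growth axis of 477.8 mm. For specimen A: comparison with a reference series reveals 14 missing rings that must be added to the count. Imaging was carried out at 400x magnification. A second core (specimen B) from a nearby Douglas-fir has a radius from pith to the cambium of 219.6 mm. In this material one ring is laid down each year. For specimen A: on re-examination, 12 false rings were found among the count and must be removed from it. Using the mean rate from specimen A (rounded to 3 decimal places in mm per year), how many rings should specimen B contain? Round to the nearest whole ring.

394 rings

Specimen A: true ring count = 854 − 12 + 14 = 856.
A: 477.8 mm over 856 years gives 477.8 / 856 ≈ 0.558 mm/year.
For B, 219.6 / 0.558 = 393.55 years ≈ 394 rings.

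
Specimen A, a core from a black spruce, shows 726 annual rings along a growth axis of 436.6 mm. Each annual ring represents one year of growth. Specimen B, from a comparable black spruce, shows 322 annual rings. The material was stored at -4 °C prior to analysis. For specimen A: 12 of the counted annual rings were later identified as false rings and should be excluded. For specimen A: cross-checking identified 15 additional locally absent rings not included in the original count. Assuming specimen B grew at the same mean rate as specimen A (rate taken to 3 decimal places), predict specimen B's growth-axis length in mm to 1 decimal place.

Specimen A: correcting the raw count gives 726 − 12 + 15 = 729 true annual rings.
A: Mean rate = 436.6 mm / 729 years ≈ 0.599 mm per year.
Length of B = 0.599 × 322 = 192.9 mm.

192.9 mm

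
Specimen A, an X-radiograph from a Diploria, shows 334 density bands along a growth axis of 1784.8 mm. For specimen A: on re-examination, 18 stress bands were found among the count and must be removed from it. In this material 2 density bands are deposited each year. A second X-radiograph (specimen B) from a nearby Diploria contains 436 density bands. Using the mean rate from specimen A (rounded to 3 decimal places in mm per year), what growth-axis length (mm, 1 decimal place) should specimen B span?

Specimen A: true density band count = 334 − 18 = 316.
Specimen A: 316 density bands at 2 per year is 316 / 2 = 158 years.
A: 1784.8 mm over 158 years gives 1784.8 / 158 ≈ 11.296 mm/year.
Specimen B: with 2 density bands per year, 436 / 2 = 218 years. Length of B = 11.296 × 218 = 2462.5 mm.

2462.5 mm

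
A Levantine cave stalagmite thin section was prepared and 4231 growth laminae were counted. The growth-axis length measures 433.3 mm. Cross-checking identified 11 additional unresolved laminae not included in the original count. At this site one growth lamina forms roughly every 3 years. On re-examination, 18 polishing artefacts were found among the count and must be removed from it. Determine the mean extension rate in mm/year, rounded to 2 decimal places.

True growth lamina count = 4231 − 18 + 11 = 4224.
Multiplying by 3 years per growth lamina: 4224 × 3 = 12672 years.
433.3 mm over 12672 years gives 433.3 / 12672 ≈ 0.03 mm/year.

0.03 mm/year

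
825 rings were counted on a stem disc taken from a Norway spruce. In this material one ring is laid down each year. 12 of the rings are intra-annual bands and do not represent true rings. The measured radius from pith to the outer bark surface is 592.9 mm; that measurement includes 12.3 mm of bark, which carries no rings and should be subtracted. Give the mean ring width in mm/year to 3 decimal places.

0.714 mm/year

Correcting the raw count gives 825 − 12 = 813 true rings.
The growth record spans 592.9 − 12.3 = 580.6 mm.
580.6 mm over 813 years gives 580.6 / 813 ≈ 0.714 mm/year.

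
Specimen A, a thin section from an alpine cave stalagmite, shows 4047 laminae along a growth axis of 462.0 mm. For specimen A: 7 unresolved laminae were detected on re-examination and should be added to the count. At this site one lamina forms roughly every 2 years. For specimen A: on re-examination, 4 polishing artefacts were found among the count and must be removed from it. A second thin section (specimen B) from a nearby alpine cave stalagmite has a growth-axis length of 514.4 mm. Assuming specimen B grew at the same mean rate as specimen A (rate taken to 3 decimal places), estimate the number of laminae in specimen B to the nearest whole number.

4512 laminae

Specimen A: after corrections the count is 4047 − 4 + 7 = 4050 laminae.
Specimen A: 4050 laminae at 2 years each span 4050 × 2 = 8100 years.
A: 462.0 mm over 8100 years gives 462.0 / 8100 ≈ 0.057 mm/yr.
For B, 514.4 / 0.057 = 9024.56 years; at 2 years per lamina that is 9024.56 / 2 ≈ 4512 laminae.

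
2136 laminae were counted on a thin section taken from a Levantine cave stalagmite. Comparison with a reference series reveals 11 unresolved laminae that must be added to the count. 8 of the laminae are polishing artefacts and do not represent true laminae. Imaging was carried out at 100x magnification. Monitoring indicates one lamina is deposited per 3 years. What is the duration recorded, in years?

Correcting the raw count gives 2136 − 8 + 11 = 2139 true laminae.
Multiplying by 3 years per lamina: 2139 × 3 = 6417 years.

6417 years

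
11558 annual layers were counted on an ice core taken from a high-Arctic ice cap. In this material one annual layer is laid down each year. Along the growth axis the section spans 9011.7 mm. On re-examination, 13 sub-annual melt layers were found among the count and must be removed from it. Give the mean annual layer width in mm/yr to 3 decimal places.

After corrections the count is 11558 − 13 = 11545 annual layers.
Extension rate ≈ 9011.7 / 11545 = 0.781 mm/yr.

0.781 mm/yr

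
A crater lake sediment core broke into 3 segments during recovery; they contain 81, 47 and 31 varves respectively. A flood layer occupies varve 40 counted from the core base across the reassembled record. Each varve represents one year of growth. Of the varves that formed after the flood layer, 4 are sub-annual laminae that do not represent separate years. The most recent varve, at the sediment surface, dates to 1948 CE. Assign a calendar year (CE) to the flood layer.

Total varves = 81 + 47 + 31 = 159.
Between varve 40 and the sediment surface there are 159 − 40 = 119 varves.
Excluding 4 false varves: 119 − 4 = 115.
1948 − 115 = 1833 CE.

1833 CE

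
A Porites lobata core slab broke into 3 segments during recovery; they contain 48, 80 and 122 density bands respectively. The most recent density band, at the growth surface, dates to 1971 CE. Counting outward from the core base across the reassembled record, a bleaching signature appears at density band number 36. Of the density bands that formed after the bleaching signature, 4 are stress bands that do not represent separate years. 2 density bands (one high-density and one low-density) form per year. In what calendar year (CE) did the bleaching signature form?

Total density bands = 48 + 80 + 122 = 250.
250 − 36 = 214 density bands lie beyond the bleaching signature toward the growth surface.
Removing the 4 false density bands leaves 214 − 4 = 210 true density bands beyond the bleaching signature.
Dividing by 2 density bands per year: 210 / 2 = 105 years.
1971 − 105 = 1866 CE.

1866 CE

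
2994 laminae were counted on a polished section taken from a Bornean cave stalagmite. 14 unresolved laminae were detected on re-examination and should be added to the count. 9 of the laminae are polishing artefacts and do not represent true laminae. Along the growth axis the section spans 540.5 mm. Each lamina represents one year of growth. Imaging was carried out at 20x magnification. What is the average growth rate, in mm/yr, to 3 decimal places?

Correcting the raw count gives 2994 − 9 + 14 = 2999 true laminae.
540.5 mm over 2999 years gives 540.5 / 2999 ≈ 0.180 mm/yr.

0.180 mm/yr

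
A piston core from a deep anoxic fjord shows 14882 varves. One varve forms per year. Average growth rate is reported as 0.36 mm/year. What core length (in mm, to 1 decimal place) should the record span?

The record spans 14882 years at 0.36 mm per year.
14882 years at 0.36 mm/year gives 0.36 × 14882 = 5357.5 mm.

5357.5 mm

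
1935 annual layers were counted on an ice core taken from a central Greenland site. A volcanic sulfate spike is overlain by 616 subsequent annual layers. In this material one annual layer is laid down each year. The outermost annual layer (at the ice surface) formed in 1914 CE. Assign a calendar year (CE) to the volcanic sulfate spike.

There are 616 annual layers younger than the volcanic sulfate spike.
The annual layer at the ice surface is 1914 CE, so the volcanic sulfate spike dates to 1914 − 616 = 1298 CE.

1298 CE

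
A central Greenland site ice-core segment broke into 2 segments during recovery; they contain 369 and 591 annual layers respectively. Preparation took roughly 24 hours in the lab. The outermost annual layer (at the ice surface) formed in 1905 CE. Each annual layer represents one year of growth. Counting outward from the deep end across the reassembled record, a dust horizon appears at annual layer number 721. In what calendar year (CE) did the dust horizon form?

1666 CE

Total annual layers = 369 + 591 = 960.
The dust horizon sits at annual layer 721 from the deep end, so 960 − 721 = 239 annual layers formed after it.
Counting back 239 years from 1905 CE places the dust horizon in 1905 − 239 = 1666 CE.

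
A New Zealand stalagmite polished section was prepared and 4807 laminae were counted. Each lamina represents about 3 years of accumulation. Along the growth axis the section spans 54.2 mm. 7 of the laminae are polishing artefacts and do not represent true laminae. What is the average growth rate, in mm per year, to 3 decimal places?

0.004 mm per year

Correcting the raw count gives 4807 − 7 = 4800 true laminae.
Multiplying by 3 years per lamina: 4800 × 3 = 14400 years.
54.2 mm over 14400 years gives 54.2 / 14400 ≈ 0.004 mm per year.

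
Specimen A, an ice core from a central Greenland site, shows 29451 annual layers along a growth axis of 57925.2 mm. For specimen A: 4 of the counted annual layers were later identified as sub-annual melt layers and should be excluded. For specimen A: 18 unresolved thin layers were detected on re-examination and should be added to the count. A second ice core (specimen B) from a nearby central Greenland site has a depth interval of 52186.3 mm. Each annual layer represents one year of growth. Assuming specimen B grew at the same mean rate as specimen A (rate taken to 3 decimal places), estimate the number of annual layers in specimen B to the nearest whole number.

Specimen A: adjusted count: 29451 − 4 + 18 = 29465 annual layers.
A: Mean rate = 57925.2 mm / 29465 years ≈ 1.966 mm per year.
For B, 52186.3 / 1.966 = 26544.40 years ≈ 26544 annual layers.

26544 annual layers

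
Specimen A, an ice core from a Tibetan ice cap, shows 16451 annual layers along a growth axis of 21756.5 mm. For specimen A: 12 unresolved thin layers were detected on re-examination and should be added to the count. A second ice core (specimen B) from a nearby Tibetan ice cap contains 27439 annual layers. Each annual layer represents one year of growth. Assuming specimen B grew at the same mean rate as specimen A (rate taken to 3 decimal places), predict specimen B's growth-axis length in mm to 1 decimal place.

36274.4 mm

Specimen A: after corrections the count is 16451 + 12 = 16463 annual layers.
A: Extension rate ≈ 21756.5 / 16463 = 1.322 mm/yr.
Length of B = 1.322 × 27439 = 36274.4 mm.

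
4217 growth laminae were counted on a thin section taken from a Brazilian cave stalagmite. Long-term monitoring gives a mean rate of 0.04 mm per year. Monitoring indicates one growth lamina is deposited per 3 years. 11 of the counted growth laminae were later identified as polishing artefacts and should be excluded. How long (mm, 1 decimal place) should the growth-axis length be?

Correcting the raw count gives 4217 − 11 = 4206 true growth laminae.
4206 growth laminae at 3 years each span 4206 × 3 = 12618 years.
Predicted length = 0.04 mm/year × 12618 years = 504.7 mm.

504.7 mm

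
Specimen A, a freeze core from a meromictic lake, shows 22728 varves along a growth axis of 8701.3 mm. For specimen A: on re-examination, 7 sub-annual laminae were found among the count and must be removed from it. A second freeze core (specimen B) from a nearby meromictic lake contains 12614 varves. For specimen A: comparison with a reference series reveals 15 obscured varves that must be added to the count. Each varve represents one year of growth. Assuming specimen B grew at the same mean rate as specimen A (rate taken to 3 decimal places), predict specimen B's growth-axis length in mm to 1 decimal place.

4831.2 mm

Specimen A: correcting the raw count gives 22728 − 7 + 15 = 22736 true varves.
A: 8701.3 mm over 22736 years gives 8701.3 / 22736 ≈ 0.383 mm/year.
Length of B = 0.383 × 12614 = 4831.2 mm.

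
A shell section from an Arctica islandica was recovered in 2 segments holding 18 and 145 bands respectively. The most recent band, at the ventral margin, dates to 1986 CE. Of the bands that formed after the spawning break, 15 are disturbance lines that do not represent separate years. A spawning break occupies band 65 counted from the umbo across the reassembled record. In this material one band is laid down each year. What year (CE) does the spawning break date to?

Total bands = 18 + 145 = 163.
163 − 65 = 98 bands lie beyond the spawning break toward the ventral margin.
Removing the 15 false bands leaves 98 − 15 = 83 true bands beyond the spawning break.
Counting back 83 years from 1986 CE places the spawning break in 1986 − 83 = 1903 CE.

1903 CE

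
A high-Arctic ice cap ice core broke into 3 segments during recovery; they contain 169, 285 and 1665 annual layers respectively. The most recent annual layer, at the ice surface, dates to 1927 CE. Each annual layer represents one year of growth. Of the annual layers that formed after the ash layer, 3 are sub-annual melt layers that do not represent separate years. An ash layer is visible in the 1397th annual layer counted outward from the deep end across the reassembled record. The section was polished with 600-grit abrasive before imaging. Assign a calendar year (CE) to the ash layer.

1208 CE

Total annual layers = 169 + 285 + 1665 = 2119.
2119 − 1397 = 722 annual layers lie beyond the ash layer toward the ice surface.
Excluding 3 false annual layers: 722 − 3 = 719.
The annual layer at the ice surface is 1927 CE, so the ash layer dates to 1927 − 719 = 1208 CE.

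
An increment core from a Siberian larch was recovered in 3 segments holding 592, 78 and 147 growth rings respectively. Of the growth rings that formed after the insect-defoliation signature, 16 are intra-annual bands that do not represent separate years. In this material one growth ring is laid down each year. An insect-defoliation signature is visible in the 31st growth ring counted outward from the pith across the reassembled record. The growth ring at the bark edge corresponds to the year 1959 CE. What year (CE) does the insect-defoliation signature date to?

1189 CE

Total growth rings = 592 + 78 + 147 = 817.
The insect-defoliation signature sits at growth ring 31 from the pith, so 817 − 31 = 786 growth rings formed after it.
Removing the 16 false growth rings leaves 786 − 16 = 770 true growth rings beyond the insect-defoliation signature.
Counting back 770 years from 1959 CE places the insect-defoliation signature in 1959 − 770 = 1189 CE.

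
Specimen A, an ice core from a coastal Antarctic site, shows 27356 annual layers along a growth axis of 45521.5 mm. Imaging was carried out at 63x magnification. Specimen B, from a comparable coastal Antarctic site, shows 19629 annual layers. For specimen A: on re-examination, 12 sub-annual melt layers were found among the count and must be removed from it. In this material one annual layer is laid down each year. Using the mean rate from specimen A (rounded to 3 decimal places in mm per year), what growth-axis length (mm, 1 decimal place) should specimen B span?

32682.3 mm

Specimen A: after corrections the count is 27356 − 12 = 27344 annual layers.
A: 45521.5 mm over 27344 years gives 45521.5 / 27344 ≈ 1.665 mm/year.
Length of B = 1.665 × 19629 = 32682.3 mm.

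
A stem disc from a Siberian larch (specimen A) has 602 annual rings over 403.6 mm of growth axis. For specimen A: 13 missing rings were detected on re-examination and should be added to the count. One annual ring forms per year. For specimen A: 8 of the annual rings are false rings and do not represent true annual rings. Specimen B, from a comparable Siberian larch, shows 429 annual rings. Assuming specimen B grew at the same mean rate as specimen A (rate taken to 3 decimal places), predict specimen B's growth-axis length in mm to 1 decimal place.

285.3 mm

Specimen A: adjusted count: 602 − 8 + 13 = 607 annual rings.
A: 403.6 mm over 607 years gives 403.6 / 607 ≈ 0.665 mm/yr.
For B, 0.665 mm/year × 429 years = 285.3 mm.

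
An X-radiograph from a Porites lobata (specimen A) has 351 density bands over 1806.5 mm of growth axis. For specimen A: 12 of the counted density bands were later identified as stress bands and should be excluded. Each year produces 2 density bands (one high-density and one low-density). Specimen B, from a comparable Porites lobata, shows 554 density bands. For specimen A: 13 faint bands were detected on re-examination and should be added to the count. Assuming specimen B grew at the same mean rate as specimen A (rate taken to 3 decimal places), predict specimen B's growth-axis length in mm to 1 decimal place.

2843.1 mm

Specimen A: correcting the raw count gives 351 − 12 + 13 = 352 true density bands.
Specimen A: with 2 density bands per year, 352 / 2 = 176 years.
A: 1806.5 mm over 176 years gives 1806.5 / 176 ≈ 10.264 mm per year.
Specimen B: 554 density bands at 2 per year is 554 / 2 = 277 years. For B, 10.264 mm/year × 277 years = 2843.1 mm.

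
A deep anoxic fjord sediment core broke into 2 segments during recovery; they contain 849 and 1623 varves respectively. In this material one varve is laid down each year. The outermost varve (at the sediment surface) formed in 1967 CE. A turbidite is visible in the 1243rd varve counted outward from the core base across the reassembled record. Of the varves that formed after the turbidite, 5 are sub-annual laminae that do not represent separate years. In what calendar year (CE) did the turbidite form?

743 CE

Total varves = 849 + 1623 = 2472.
2472 − 1243 = 1229 varves lie beyond the turbidite toward the sediment surface.
1229 − 5 false = 1224 true varves after the turbidite.
The varve at the sediment surface is 1967 CE, so the turbidite dates to 1967 − 1224 = 743 CE.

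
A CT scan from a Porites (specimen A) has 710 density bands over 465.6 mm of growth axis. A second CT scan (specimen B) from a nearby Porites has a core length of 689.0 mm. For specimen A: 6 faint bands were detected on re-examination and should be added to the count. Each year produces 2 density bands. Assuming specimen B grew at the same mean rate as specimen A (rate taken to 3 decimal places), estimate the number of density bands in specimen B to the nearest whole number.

Specimen A: adjusted count: 710 + 6 = 716 density bands.
Specimen A: dividing by 2 density bands per year: 716 / 2 = 358 years.
A: Mean rate = 465.6 mm / 358 years ≈ 1.301 mm/year.
For B, 689.0 / 1.301 = 529.59 years; at 2 density bands per year that is 529.59 × 2 ≈ 1059 density bands.

1059 density bands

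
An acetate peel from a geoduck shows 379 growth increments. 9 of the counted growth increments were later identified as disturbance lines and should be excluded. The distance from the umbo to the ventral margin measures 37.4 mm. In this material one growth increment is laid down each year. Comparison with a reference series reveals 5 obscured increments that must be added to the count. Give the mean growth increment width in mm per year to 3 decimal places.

0.100 mm per year

After corrections the count is 379 − 9 + 5 = 375 growth increments.
37.4 mm over 375 years gives 37.4 / 375 ≈ 0.100 mm per year.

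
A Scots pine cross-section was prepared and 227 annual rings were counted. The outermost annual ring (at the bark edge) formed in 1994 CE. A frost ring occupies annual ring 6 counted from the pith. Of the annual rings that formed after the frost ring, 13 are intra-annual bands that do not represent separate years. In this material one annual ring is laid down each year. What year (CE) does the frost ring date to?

The frost ring sits at annual ring 6 from the pith, so 227 − 6 = 221 annual rings formed after it.
221 − 13 false = 208 true annual rings after the frost ring.
1994 − 208 = 1786 CE.

1786 CE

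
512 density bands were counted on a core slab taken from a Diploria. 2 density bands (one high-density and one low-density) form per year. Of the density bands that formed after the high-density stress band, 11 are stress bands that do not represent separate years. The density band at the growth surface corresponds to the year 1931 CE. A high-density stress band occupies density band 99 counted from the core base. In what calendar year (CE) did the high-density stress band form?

1730 CE

512 − 99 = 413 density bands lie beyond the high-density stress band toward the growth surface.
413 − 11 false = 402 true density bands after the high-density stress band.
Dividing by 2 density bands per year: 402 / 2 = 201 years.
1931 − 201 = 1730 CE.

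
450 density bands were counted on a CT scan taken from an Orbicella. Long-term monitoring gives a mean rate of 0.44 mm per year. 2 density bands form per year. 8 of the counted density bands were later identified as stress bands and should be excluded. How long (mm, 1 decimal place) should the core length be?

True density band count = 450 − 8 = 442.
Dividing by 2 density bands per year: 442 / 2 = 221 years.
221 years at 0.44 mm/year gives 0.44 × 221 = 97.2 mm.

97.2 mm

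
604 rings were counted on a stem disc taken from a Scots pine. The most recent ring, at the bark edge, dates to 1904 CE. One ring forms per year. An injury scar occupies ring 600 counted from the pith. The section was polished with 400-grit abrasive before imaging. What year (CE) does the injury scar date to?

The injury scar sits at ring 600 from the pith, so 604 − 600 = 4 rings formed after it.
Counting back 4 years from 1904 CE places the injury scar in 1904 − 4 = 1900 CE.

1900 CE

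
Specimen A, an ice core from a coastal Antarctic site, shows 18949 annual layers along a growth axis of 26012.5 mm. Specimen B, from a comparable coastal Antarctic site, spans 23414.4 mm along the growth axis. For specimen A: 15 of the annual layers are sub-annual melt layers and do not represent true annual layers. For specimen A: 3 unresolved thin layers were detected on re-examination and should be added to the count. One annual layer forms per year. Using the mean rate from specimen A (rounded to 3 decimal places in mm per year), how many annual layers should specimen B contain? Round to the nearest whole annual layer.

17041 annual layers

Specimen A: correcting the raw count gives 18949 − 15 + 3 = 18937 true annual layers.
A: 26012.5 mm over 18937 years gives 26012.5 / 18937 ≈ 1.374 mm per year.
Specimen B: 23414.4 mm / 1.374 mm per year = 17041.05 years ≈ 17041 annual layers.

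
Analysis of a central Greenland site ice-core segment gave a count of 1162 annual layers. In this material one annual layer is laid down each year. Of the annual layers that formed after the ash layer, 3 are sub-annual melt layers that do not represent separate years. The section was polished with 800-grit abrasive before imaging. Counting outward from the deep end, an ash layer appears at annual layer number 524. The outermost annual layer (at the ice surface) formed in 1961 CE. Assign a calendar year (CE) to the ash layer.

1162 − 524 = 638 annual layers lie beyond the ash layer toward the ice surface.
Removing the 3 false annual layers leaves 638 − 3 = 635 true annual layers beyond the ash layer.
The annual layer at the ice surface is 1961 CE, so the ash layer dates to 1961 − 635 = 1326 CE.

1326 CE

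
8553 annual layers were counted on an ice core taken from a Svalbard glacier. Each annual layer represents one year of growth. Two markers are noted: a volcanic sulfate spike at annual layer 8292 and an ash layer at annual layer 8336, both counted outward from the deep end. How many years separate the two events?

8336 − 8292 = 44 annual layers lie between the two events.
One annual layer per year makes the interval 44 years.

44 yr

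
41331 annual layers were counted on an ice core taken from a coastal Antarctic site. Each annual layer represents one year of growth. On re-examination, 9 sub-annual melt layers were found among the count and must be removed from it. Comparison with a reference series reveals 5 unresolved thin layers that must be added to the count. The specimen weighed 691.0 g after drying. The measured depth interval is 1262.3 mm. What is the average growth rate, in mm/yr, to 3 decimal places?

After corrections the count is 41331 − 9 + 5 = 41327 annual layers.
1262.3 mm over 41327 years gives 1262.3 / 41327 ≈ 0.031 mm/yr.

0.031 mm/yr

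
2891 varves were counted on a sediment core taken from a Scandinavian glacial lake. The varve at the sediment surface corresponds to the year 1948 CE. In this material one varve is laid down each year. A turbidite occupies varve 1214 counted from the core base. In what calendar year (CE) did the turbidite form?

Between varve 1214 and the sediment surface there are 2891 − 1214 = 1677 varves.
1948 − 1677 = 271 CE.

271 CE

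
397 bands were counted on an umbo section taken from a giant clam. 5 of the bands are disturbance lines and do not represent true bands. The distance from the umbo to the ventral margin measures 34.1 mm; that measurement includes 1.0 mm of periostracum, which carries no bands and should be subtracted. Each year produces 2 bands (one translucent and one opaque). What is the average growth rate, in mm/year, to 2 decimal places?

0.17 mm/year

Adjusted count: 397 − 5 = 392 bands.
With 2 bands per year, 392 / 2 = 196 years.
Removing the 1.0 mm offcut leaves 34.1 − 1.0 = 33.1 mm.
Extension rate ≈ 33.1 / 196 = 0.17 mm/year.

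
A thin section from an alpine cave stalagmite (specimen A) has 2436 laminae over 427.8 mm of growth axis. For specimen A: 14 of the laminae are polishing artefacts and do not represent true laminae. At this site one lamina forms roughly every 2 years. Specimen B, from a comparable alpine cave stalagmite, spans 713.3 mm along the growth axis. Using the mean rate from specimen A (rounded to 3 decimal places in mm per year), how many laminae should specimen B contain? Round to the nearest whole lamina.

Specimen A: correcting the raw count gives 2436 − 14 = 2422 true laminae.
Specimen A: multiplying by 2 years per lamina: 2422 × 2 = 4844 years.
A: Extension rate ≈ 427.8 / 4844 = 0.088 mm/year.
B spans 713.3 / 0.088 = 8105.68 years; at 2 years per lamina that is 8105.68 / 2 ≈ 4053 laminae.

4053 laminae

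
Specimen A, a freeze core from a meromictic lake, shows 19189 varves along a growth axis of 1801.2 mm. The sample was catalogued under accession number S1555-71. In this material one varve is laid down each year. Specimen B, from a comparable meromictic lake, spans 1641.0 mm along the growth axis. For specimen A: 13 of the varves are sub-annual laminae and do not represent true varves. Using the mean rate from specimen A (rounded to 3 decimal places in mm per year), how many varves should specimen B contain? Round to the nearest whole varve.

Specimen A: correcting the raw count gives 19189 − 13 = 19176 true varves.
A: 1801.2 mm over 19176 years gives 1801.2 / 19176 ≈ 0.094 mm/year.
Specimen B: 1641.0 mm / 0.094 mm per year = 17457.45 years ≈ 17457 varves.

17457 varves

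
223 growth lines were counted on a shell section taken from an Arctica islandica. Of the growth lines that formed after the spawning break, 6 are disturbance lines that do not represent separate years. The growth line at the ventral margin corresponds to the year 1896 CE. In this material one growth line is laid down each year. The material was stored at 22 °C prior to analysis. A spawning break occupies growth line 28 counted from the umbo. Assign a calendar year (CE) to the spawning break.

Between growth line 28 and the ventral margin there are 223 − 28 = 195 growth lines.
Excluding 6 false growth lines: 195 − 6 = 189.
The growth line at the ventral margin is 1896 CE, so the spawning break dates to 1896 − 189 = 1707 CE.

1707 CE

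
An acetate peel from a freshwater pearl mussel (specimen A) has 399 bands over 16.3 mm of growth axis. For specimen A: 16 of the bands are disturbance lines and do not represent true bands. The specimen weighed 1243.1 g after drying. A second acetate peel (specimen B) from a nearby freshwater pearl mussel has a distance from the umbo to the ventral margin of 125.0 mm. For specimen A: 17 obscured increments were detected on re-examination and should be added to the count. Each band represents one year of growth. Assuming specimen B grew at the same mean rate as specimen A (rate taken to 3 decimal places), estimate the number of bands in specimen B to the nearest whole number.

Specimen A: adjusted count: 399 − 16 + 17 = 400 bands.
A: Extension rate ≈ 16.3 / 400 = 0.041 mm/year.
Specimen B: 125.0 mm / 0.041 mm per year = 3048.78 years ≈ 3049 bands.

3049 bands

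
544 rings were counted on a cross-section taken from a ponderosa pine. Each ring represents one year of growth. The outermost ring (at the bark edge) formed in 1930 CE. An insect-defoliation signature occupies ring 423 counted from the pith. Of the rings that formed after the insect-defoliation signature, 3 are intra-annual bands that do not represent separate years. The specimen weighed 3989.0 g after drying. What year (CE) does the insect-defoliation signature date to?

1812 CE

The insect-defoliation signature sits at ring 423 from the pith, so 544 − 423 = 121 rings formed after it.
Excluding 3 false rings: 121 − 3 = 118.
1930 − 118 = 1812 CE.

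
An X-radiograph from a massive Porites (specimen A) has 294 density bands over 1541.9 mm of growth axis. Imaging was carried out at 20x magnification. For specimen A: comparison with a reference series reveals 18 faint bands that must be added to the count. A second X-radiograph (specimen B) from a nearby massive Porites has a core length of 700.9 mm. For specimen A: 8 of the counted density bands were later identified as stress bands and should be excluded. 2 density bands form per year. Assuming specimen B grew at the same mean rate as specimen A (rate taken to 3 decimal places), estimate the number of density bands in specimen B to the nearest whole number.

138 density bands

Specimen A: correcting the raw count gives 294 − 8 + 18 = 304 true density bands.
Specimen A: dividing by 2 density bands per year: 304 / 2 = 152 years.
A: Mean rate = 1541.9 mm / 152 years ≈ 10.144 mm/year.
B spans 700.9 / 10.144 = 69.10 years; at 2 density bands per year that is 69.10 × 2 ≈ 138 density bands.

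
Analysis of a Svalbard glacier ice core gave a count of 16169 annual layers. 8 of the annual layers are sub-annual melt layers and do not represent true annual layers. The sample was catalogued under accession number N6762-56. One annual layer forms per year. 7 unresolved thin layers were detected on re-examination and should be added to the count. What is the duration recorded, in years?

Correcting the raw count gives 16169 − 8 + 7 = 16168 true annual layers.
With a one-to-one annual layer periodicity this is 16168 years.

16168 years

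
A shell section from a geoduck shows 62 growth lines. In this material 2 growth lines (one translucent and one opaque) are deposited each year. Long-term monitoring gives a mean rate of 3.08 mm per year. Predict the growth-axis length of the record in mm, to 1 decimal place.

With 2 growth lines per year, 62 / 2 = 31 years.
Predicted length = 3.08 mm/year × 31 years = 95.5 mm.

95.5 mm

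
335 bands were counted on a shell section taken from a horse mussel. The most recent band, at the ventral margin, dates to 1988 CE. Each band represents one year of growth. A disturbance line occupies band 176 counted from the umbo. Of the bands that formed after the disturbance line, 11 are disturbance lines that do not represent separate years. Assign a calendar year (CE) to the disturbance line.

1840 CE

Between band 176 and the ventral margin there are 335 − 176 = 159 bands.
Removing the 11 false bands leaves 159 − 11 = 148 true bands beyond the disturbance line.
Counting back 148 years from 1988 CE places the disturbance line in 1988 − 148 = 1840 CE.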